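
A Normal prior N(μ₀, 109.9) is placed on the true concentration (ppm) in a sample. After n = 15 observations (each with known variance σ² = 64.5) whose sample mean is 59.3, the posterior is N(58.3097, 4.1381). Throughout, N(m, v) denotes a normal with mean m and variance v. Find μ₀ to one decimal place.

With known observation variance, the Normal–Normal posterior has precision τ_n = τ₀ + n/σ² and mean μ_n = (τ₀μ₀ + (n/σ²)x̄)/τ_n.
Here τ₀ = 1/109.9 = 0.009099 and τ_data = 15/64.5 = 0.232558, so τ_n = 0.241657.
Rearranging for μ₀: μ₀ = (μ_n·τ_n − τ_data·x̄)/τ₀ = (58.3097·0.241657 − 0.232558·59.3) / 0.009099 = 0.300258/0.009099 ≈ 33.0.

μ₀ = 33.0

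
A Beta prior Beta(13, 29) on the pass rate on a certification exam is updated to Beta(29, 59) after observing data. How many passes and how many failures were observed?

Beta is conjugate to the binomial likelihood: posterior = Beta(α+s, β+f).
Match parameters: s=29−13=16, f=59−29=30.

16 passes and 30 failures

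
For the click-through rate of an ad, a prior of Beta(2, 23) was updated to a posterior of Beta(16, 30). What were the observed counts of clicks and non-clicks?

14 clicks and 7 non-clicks

A Beta(α, β) prior with s successes and f failures in binomial data gives a Beta(α+s, β+f) posterior.
So s = 16 − 2 = 14 and f = 30 − 23 = 7.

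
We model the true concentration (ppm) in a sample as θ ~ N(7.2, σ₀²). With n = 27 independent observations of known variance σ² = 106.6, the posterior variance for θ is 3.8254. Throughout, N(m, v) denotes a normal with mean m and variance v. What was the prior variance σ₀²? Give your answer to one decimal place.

σ₀² = 123.0

Posterior precision equals prior precision plus data precision: 1/σ_n² = 1/σ₀² + n/σ².
So 1/σ₀² = 1/3.8254 − 27/106.6 = 0.261411 − 0.253283 = 0.008128.
Hence σ₀² = 1/0.008128 ≈ 123.0.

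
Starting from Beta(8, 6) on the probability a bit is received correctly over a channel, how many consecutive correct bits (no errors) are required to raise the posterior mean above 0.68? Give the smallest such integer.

After k correct bits and 0 errors the posterior is Beta(8+k, 6), with mean (8+k)/(8+6+k).
Set (8+k)/(14+k) > 0.68 and solve: k > (0.68·14 − 8)/(1 − 0.68) = 4.750.
The smallest integer exceeding 4.750 is 5, and checking k=5: (13)/(19) = 0.6842 > 0.68.

k = 5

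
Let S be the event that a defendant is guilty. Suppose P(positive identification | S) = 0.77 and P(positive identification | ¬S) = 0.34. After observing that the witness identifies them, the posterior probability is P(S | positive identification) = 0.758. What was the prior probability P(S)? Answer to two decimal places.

P(S) = 0.58

Bayes' rule in odds form gives O(S|E) = O(S)·[P(E|S)/P(E|¬S)], hence O(S) = O(S|E)/LR.
Posterior odds = 0.758/(1−0.758) = 3.1322. LR = 0.77/0.34 = 2.2647.
Prior odds = 3.1322/2.2647 = 1.3831, so P(S) = 1.3831/(1+1.3831) ≈ 0.58.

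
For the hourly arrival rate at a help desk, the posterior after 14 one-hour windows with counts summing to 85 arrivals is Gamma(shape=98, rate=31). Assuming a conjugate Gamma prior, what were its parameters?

A Gamma(α, β) prior (rate parametrization) on a Poisson rate with n observations summing to S gives posterior Gamma(α+S, β+n).
So α = 98 − 85 = 13 and β = 31 − 14 = 17.

Gamma(shape=13, rate=17)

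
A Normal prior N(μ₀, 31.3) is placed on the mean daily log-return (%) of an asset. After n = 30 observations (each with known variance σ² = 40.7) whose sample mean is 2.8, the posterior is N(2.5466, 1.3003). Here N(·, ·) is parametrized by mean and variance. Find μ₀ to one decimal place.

μ₀ = -3.3

The posterior mean is a precision-weighted average: μ_n = (τ₀μ₀ + τ_data·x̄)/(τ₀+τ_data), with τ₀=1/σ₀² and τ_data=n/σ².
Here τ₀ = 1/31.3 = 0.031949 and τ_data = 30/40.7 = 0.737101, so τ_n = 0.769050.
Rearranging for μ₀: μ₀ = (μ_n·τ_n − τ_data·x̄)/τ₀ = (2.5466·0.769050 − 0.737101·2.8) / 0.031949 = -0.105420/0.031949 ≈ -3.3.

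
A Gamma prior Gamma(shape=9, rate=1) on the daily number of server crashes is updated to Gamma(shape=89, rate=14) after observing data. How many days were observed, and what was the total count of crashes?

n = 13 days with total 80 crashes

Gamma–Poisson conjugacy: posterior shape = α + Σxᵢ, posterior rate = β + n.
Matching: Σxᵢ = 89 − 9 = 80 and n = 14 − 1 = 13.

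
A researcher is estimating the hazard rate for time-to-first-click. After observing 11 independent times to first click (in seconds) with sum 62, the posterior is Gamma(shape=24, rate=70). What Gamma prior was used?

Gamma–exponential conjugacy: posterior shape = α + n, posterior rate = β + Σtᵢ.
So α = 24 − 11 = 13 and β = 70 − 62 = 8.

Gamma(shape=13, rate=8)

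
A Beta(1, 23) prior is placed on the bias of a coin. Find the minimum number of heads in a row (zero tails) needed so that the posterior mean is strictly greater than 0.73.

After k heads and 0 tails the posterior is Beta(1+k, 23), with mean (1+k)/(1+23+k).
Set (1+k)/(24+k) > 0.73 and solve: k > (0.73·24 − 1)/(1 − 0.73) = 61.185.
The smallest integer exceeding 61.185 is 62.

k = 62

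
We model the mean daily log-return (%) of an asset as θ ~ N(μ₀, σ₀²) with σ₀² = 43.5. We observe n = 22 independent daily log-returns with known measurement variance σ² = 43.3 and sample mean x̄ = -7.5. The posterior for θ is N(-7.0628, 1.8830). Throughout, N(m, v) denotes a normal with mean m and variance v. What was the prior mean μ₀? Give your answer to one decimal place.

With known observation variance, the Normal–Normal posterior has precision τ_n = τ₀ + n/σ² and mean μ_n = (τ₀μ₀ + (n/σ²)x̄)/τ_n.
Here τ₀ = 1/43.5 = 0.022989 and τ_data = 22/43.3 = 0.508083, so τ_n = 0.531072.
Rearranging for μ₀: μ₀ = (μ_n·τ_n − τ_data·x̄)/τ₀ = (-7.0628·0.531072 − 0.508083·-7.5) / 0.022989 = 0.059767/0.022989 ≈ 2.6.

μ₀ = 2.6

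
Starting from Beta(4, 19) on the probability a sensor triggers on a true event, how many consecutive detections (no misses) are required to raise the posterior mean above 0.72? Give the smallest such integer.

k = 45

After k detections and 0 misses the posterior is Beta(4+k, 19), with mean (4+k)/(4+19+k).
Set (4+k)/(23+k) > 0.72 and solve: k > (0.72·23 − 4)/(1 − 0.72) = 44.857.
The smallest integer exceeding 44.857 is 45.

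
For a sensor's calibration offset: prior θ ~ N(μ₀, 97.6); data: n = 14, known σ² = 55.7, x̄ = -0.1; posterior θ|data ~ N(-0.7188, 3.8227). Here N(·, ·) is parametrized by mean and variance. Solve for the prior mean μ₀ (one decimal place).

With known observation variance, the Normal–Normal posterior has precision τ_n = τ₀ + n/σ² and mean μ_n = (τ₀μ₀ + (n/σ²)x̄)/τ_n.
Here τ₀ = 1/97.6 = 0.010246 and τ_data = 14/55.7 = 0.251346, so τ_n = 0.261592.
Rearranging for μ₀: μ₀ = (μ_n·τ_n − τ_data·x̄)/τ₀ = (-0.7188·0.261592 − 0.251346·-0.1) / 0.010246 = -0.162898/0.010246 ≈ -15.9.

μ₀ = -15.9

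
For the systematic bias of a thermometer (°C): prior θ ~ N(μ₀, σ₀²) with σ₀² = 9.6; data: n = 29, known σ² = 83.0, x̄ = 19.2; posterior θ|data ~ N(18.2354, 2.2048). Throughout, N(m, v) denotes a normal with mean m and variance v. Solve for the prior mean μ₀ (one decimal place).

μ₀ = 15.0

With known observation variance, the Normal–Normal posterior has precision τ_n = τ₀ + n/σ² and mean μ_n = (τ₀μ₀ + (n/σ²)x̄)/τ_n.
Here τ₀ = 1/9.6 = 0.104167 and τ_data = 29/83.0 = 0.349398, so τ_n = 0.453565.
Rearranging for μ₀: μ₀ = (μ_n·τ_n − τ_data·x̄)/τ₀ = (18.2354·0.453565 − 0.349398·19.2) / 0.104167 = 1.562498/0.104167 ≈ 15.0.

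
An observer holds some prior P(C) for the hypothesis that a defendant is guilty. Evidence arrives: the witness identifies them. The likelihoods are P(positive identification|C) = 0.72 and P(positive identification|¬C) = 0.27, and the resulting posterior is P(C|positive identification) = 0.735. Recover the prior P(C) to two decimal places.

Bayes' rule in odds form gives O(C|E) = O(C)·[P(E|C)/P(E|¬C)], hence O(C) = O(C|E)/LR.
Posterior odds = 0.735/(1−0.735) = 2.7736. LR = 0.72/0.27 = 2.6667.
Prior odds = 2.7736/2.6667 = 1.0401, so P(C) = 1.0401/(1+1.0401) ≈ 0.51.

P(C) = 0.51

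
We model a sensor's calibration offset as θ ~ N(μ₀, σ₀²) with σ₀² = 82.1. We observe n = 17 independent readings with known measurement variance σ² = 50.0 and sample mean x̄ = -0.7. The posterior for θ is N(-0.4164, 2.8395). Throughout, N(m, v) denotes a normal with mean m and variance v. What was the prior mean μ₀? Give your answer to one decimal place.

μ₀ = 7.5

The posterior mean is a precision-weighted average: μ_n = (τ₀μ₀ + τ_data·x̄)/(τ₀+τ_data), with τ₀=1/σ₀² and τ_data=n/σ².
Here τ₀ = 1/82.1 = 0.012180 and τ_data = 17/50.0 = 0.340000, so τ_n = 0.352180.
Rearranging for μ₀: μ₀ = (μ_n·τ_n − τ_data·x̄)/τ₀ = (-0.4164·0.352180 − 0.340000·-0.7) / 0.012180 = 0.091352/0.012180 ≈ 7.5.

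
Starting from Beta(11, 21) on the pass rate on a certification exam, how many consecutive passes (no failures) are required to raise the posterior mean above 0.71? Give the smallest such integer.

After k passes and 0 failures the posterior is Beta(11+k, 21), with mean (11+k)/(11+21+k).
Set (11+k)/(32+k) > 0.71 and solve: k > (0.71·32 − 11)/(1 − 0.71) = 40.414.
The smallest integer exceeding 40.414 is 41, and checking k=41: (52)/(73) = 0.7123 > 0.71.

k = 41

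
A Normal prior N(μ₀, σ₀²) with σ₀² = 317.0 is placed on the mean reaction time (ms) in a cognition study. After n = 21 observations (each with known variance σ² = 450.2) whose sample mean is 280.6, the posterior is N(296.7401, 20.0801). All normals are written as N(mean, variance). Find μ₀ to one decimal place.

With known observation variance, the Normal–Normal posterior has precision τ_n = τ₀ + n/σ² and mean μ_n = (τ₀μ₀ + (n/σ²)x̄)/τ_n.
Here τ₀ = 1/317.0 = 0.003155 and τ_data = 21/450.2 = 0.046646, so τ_n = 0.049801.
Rearranging for μ₀: μ₀ = (μ_n·τ_n − τ_data·x̄)/τ₀ = (296.7401·0.049801 − 0.046646·280.6) / 0.003155 = 1.689086/0.003155 ≈ 535.4.

μ₀ = 535.4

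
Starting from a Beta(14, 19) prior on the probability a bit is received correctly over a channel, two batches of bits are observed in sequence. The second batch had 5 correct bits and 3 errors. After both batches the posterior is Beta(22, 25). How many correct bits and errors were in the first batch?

3 correct bits and 3 errors

Because Beta–binomial updating is additive in the counts, the combined data contributed (α_post−α_prior, β_post−β_prior) successes and failures.
Total across both batches: 22−14=8 correct bits, 25−19=6 errors.
Subtract the second batch: 8−5=3 correct bits and 6−3=3 errors.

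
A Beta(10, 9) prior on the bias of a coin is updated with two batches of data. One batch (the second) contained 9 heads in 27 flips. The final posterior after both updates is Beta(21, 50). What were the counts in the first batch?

Because Beta–binomial updating is additive in the counts, the combined data contributed (α_post−α_prior, β_post−β_prior) successes and failures.
Total across both batches: 21−10=11 heads, 50−9=41 tails.
Subtract the second batch: 11−9=2 heads and 41−18=23 tails.

2 heads and 23 tails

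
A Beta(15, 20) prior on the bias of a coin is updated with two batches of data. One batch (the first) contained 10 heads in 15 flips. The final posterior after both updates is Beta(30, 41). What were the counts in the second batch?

5 heads and 16 tails

Because Beta–binomial updating is additive in the counts, the combined data contributed (α_post−α_prior, β_post−β_prior) successes and failures.
Total across both batches: 30−15=15 heads, 41−20=21 tails.
Subtract the first batch: 15−10=5 heads and 21−5=16 tails.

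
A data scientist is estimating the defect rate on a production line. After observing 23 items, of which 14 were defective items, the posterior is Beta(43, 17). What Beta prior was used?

Beta(29, 8)

A Beta(a, b) prior with s successes and f failures in binomial data gives a Beta(a+s, b+f) posterior.
Subtract the data counts: 43−14=29, 17−9=8.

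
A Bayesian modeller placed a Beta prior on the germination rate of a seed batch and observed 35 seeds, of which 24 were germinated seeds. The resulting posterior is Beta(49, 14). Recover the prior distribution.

Beta is conjugate to the binomial likelihood: posterior = Beta(a+s, b+f).
So a = 49 − 24 = 25 and b = 14 − 11 = 3.

Beta(25, 3)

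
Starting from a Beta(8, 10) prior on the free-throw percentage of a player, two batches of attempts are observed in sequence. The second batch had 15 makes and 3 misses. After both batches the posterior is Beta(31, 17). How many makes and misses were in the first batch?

Because Beta–binomial updating is additive in the counts, the combined data contributed (α_post−α_prior, β_post−β_prior) successes and failures.
Total across both batches: 31−8=23 makes, 17−10=7 misses.
Subtract the second batch: 23−15=8 makes and 7−3=4 misses.

8 makes and 4 misses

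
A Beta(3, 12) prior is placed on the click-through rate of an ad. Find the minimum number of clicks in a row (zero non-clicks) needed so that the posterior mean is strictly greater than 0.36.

After k clicks and 0 non-clicks the posterior is Beta(3+k, 12), with mean (3+k)/(3+12+k).
Set (3+k)/(15+k) > 0.36 and solve: k > (0.36·15 − 3)/(1 − 0.36) = 3.750.
The smallest integer exceeding 3.750 is 4.

k = 4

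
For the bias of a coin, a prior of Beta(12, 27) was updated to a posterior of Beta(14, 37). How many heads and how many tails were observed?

A Beta(a, b) prior with s successes and f failures in binomial data gives a Beta(a+s, b+f) posterior.
Match parameters: s=14−12=2, f=37−27=10.

2 heads and 10 tails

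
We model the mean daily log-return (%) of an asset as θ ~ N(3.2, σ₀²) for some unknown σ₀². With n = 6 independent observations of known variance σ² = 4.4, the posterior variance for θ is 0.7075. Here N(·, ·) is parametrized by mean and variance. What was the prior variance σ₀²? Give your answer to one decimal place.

σ₀² = 20.1

For the Normal–Normal model with known σ², precisions add: τ_n = τ₀ + n/σ².
So 1/σ₀² = 1/0.7075 − 6/4.4 = 1.413428 − 1.363636 = 0.049792.
Hence σ₀² = 1/0.049792 ≈ 20.1.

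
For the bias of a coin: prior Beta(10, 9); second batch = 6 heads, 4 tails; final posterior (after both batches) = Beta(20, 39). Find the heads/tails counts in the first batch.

Because Beta–binomial updating is additive in the counts, the combined data contributed (α_post−α_prior, β_post−β_prior) successes and failures.
Total across both batches: 20−10=10 heads, 39−9=30 tails.
Subtract the second batch: 10−6=4 heads and 30−4=26 tails.

4 heads and 26 tails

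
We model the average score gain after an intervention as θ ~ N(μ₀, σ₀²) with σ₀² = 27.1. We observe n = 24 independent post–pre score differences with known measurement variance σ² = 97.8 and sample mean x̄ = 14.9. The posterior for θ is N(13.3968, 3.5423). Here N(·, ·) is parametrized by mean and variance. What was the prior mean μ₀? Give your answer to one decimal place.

The posterior mean is a precision-weighted average: μ_n = (τ₀μ₀ + τ_data·x̄)/(τ₀+τ_data), with τ₀=1/σ₀² and τ_data=n/σ².
Here τ₀ = 1/27.1 = 0.036900 and τ_data = 24/97.8 = 0.245399, so τ_n = 0.282299.
Rearranging for μ₀: μ₀ = (μ_n·τ_n − τ_data·x̄)/τ₀ = (13.3968·0.282299 − 0.245399·14.9) / 0.036900 = 0.125458/0.036900 ≈ 3.4.

μ₀ = 3.4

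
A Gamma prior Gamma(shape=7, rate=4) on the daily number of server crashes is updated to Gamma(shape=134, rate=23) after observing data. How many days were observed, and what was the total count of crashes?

A Gamma(α, β) prior (rate parametrization) on a Poisson rate with n observations summing to S gives posterior Gamma(α+S, β+n).
Matching: Σxᵢ = 134 − 7 = 127 and n = 23 − 4 = 19.

n = 19 days with total 127 crashes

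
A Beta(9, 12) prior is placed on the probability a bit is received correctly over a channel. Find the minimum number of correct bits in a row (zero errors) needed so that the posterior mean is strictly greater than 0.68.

k = 17

After k correct bits and 0 errors the posterior is Beta(9+k, 12), with mean (9+k)/(9+12+k).
Set (9+k)/(21+k) > 0.68 and solve: k > (0.68·21 − 9)/(1 − 0.68) = 16.500.
The smallest integer exceeding 16.500 is 17.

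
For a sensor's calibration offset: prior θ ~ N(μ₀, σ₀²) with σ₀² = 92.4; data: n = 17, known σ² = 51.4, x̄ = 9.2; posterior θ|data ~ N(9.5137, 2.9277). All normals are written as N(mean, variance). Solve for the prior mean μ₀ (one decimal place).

μ₀ = 19.1

The posterior mean is a precision-weighted average: μ_n = (τ₀μ₀ + τ_data·x̄)/(τ₀+τ_data), with τ₀=1/σ₀² and τ_data=n/σ².
Here τ₀ = 1/92.4 = 0.010823 and τ_data = 17/51.4 = 0.330739, so τ_n = 0.341562.
Rearranging for μ₀: μ₀ = (μ_n·τ_n − τ_data·x̄)/τ₀ = (9.5137·0.341562 − 0.330739·9.2) / 0.010823 = 0.206720/0.010823 ≈ 19.1.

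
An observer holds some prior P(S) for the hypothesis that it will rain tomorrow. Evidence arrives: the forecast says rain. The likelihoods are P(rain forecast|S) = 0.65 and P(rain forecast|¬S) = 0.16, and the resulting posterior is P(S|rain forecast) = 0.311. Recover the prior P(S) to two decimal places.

P(S) = 0.10

In odds form, posterior odds = prior odds × likelihood ratio, so prior odds = posterior odds ÷ LR.
Posterior odds = 0.311/(1−0.311) = 0.4514. LR = 0.65/0.16 = 4.0625.
Prior odds = 0.4514/4.0625 = 0.1111, so P(S) = 0.1111/(1+0.1111) ≈ 0.10.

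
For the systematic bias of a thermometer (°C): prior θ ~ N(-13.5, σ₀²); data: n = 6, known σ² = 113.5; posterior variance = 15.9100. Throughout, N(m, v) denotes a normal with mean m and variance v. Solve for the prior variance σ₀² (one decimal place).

σ₀² = 100.1

Posterior precision equals prior precision plus data precision: 1/σ_n² = 1/σ₀² + n/σ².
So 1/σ₀² = 1/15.9100 − 6/113.5 = 0.062854 − 0.052863 = 0.009991.
Hence σ₀² = 1/0.009991 ≈ 100.1.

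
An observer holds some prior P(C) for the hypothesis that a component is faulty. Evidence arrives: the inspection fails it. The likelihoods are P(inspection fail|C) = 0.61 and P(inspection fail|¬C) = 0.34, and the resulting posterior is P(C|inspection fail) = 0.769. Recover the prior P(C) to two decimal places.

P(C) = 0.65

Bayes' rule in odds form gives O(C|E) = O(C)·[P(E|C)/P(E|¬C)], hence O(C) = O(C|E)/LR.
Posterior odds = 0.769/(1−0.769) = 3.3290. LR = 0.61/0.34 = 1.7941.
Prior odds = 3.3290/1.7941 = 1.8555, so P(C) = 1.8555/(1+1.8555) ≈ 0.65.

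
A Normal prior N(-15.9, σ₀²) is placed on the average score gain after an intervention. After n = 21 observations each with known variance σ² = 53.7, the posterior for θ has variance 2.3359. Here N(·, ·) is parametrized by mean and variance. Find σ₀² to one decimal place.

For the Normal–Normal model with known σ², precisions add: τ_n = τ₀ + n/σ².
So 1/σ₀² = 1/2.3359 − 21/53.7 = 0.428101 − 0.391061 = 0.037040.
Hence σ₀² = 1/0.037040 ≈ 27.0.

σ₀² = 27.0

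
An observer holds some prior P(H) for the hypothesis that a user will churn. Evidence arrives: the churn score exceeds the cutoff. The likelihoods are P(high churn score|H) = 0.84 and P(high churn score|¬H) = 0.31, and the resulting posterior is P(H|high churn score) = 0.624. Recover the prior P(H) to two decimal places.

Bayes' rule in odds form gives O(H|E) = O(H)·[P(E|H)/P(E|¬H)], hence O(H) = O(H|E)/LR.
Posterior odds = 0.624/(1−0.624) = 1.6596. LR = 0.84/0.31 = 2.7097.
Prior odds = 1.6596/2.7097 = 0.6125, so P(H) = 0.6125/(1+0.6125) ≈ 0.38.

P(H) = 0.38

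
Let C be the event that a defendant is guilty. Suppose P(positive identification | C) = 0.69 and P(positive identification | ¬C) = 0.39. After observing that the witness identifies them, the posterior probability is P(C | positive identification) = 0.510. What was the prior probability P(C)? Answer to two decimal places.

P(C) = 0.37

In odds form, posterior odds = prior odds × likelihood ratio, so prior odds = posterior odds ÷ LR.
Posterior odds = 0.510/(1−0.510) = 1.0408. LR = 0.69/0.39 = 1.7692.
Prior odds = 1.0408/1.7692 = 0.5883, so P(C) = 0.5883/(1+0.5883) ≈ 0.37.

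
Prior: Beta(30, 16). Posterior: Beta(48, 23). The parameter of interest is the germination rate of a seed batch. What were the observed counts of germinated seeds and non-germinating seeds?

Beta is conjugate to the binomial likelihood: posterior = Beta(α+s, β+f).
So s = 48 − 30 = 18 and f = 23 − 16 = 7.

18 germinated seeds and 7 non-germinating seeds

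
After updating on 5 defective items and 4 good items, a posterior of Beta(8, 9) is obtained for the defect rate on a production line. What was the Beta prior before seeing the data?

Beta(3, 5)

Under Beta–binomial conjugacy the posterior parameters are (a+s, b+f).
So a = 8 − 5 = 3 and b = 9 − 4 = 5.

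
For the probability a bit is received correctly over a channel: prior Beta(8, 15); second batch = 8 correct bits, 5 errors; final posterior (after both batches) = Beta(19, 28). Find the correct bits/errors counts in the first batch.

Because Beta–binomial updating is additive in the counts, the combined data contributed (α_post−α_prior, β_post−β_prior) successes and failures.
Total across both batches: 19−8=11 correct bits, 28−15=13 errors.
Subtract the second batch: 11−8=3 correct bits and 13−5=8 errors.

3 correct bits and 8 errors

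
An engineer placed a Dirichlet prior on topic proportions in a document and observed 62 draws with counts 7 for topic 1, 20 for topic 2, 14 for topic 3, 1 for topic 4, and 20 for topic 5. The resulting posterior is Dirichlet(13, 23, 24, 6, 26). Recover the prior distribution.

Dirichlet(6, 3, 10, 5, 6)

For a Dirichlet(α) prior with multinomial counts c, the posterior is Dirichlet(α + c) componentwise.
Subtract each count from the matching posterior parameter: 13−7=6, 23−20=3, 24−14=10, 6−1=5, 26−20=6.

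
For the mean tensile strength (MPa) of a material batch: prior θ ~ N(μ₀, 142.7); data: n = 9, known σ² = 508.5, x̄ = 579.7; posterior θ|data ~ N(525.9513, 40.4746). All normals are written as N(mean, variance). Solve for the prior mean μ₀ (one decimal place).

μ₀ = 390.2

The posterior mean is a precision-weighted average: μ_n = (τ₀μ₀ + τ_data·x̄)/(τ₀+τ_data), with τ₀=1/σ₀² and τ_data=n/σ².
Here τ₀ = 1/142.7 = 0.007008 and τ_data = 9/508.5 = 0.017699, so τ_n = 0.024707.
Rearranging for μ₀: μ₀ = (μ_n·τ_n − τ_data·x̄)/τ₀ = (525.9513·0.024707 − 0.017699·579.7) / 0.007008 = 2.734568/0.007008 ≈ 390.2.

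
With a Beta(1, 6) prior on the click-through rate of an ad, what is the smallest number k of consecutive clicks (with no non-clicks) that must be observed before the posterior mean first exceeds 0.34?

After k clicks and 0 non-clicks the posterior is Beta(1+k, 6), with mean (1+k)/(1+6+k).
Set (1+k)/(7+k) > 0.34 and solve: k > (0.34·7 − 1)/(1 − 0.34) = 2.091.
The smallest integer exceeding 2.091 is 3, and checking k=3: (4)/(10) = 0.4000 > 0.34.

k = 3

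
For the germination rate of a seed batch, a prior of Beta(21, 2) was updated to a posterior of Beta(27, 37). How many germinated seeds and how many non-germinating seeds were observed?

Beta is conjugate to the binomial likelihood: posterior = Beta(a+s, b+f).
So s = 27 − 21 = 6 and f = 37 − 2 = 35.

6 germinated seeds and 35 non-germinating seeds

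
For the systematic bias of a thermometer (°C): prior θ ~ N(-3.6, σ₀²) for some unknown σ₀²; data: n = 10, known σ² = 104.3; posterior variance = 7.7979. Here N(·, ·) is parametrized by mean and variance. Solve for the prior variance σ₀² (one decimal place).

σ₀² = 30.9

Posterior precision equals prior precision plus data precision: 1/σ_n² = 1/σ₀² + n/σ².
So 1/σ₀² = 1/7.7979 − 10/104.3 = 0.128240 − 0.095877 = 0.032363.
Hence σ₀² = 1/0.032363 ≈ 30.9.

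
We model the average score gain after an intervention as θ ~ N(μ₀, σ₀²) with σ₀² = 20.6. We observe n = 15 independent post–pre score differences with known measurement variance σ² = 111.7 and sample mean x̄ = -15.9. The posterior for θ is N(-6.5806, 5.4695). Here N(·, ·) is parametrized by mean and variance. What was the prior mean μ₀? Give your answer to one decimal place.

With known observation variance, the Normal–Normal posterior has precision τ_n = τ₀ + n/σ² and mean μ_n = (τ₀μ₀ + (n/σ²)x̄)/τ_n.
Here τ₀ = 1/20.6 = 0.048544 and τ_data = 15/111.7 = 0.134288, so τ_n = 0.182832.
Rearranging for μ₀: μ₀ = (μ_n·τ_n − τ_data·x̄)/τ₀ = (-6.5806·0.182832 − 0.134288·-15.9) / 0.048544 = 0.932035/0.048544 ≈ 19.2.

μ₀ = 19.2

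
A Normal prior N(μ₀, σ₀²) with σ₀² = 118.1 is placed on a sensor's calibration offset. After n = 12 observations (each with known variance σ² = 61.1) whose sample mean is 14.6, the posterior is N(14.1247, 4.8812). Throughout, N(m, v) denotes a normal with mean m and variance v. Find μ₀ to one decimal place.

μ₀ = 3.1

With known observation variance, the Normal–Normal posterior has precision τ_n = τ₀ + n/σ² and mean μ_n = (τ₀μ₀ + (n/σ²)x̄)/τ_n.
Here τ₀ = 1/118.1 = 0.008467 and τ_data = 12/61.1 = 0.196399, so τ_n = 0.204866.
Rearranging for μ₀: μ₀ = (μ_n·τ_n − τ_data·x̄)/τ₀ = (14.1247·0.204866 − 0.196399·14.6) / 0.008467 = 0.026245/0.008467 ≈ 3.1.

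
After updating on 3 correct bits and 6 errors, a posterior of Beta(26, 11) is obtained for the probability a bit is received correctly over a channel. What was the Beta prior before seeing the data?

Beta(23, 5)

A Beta(α, β) prior with s successes and f failures in binomial data gives a Beta(α+s, β+f) posterior.
Subtract the data counts: 26−3=23, 11−6=5.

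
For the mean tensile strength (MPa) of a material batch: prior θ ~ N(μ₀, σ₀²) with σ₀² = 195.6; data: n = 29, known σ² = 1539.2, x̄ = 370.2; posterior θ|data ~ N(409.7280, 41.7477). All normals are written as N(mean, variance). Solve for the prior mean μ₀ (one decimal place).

The posterior mean is a precision-weighted average: μ_n = (τ₀μ₀ + τ_data·x̄)/(τ₀+τ_data), with τ₀=1/σ₀² and τ_data=n/σ².
Here τ₀ = 1/195.6 = 0.005112 and τ_data = 29/1539.2 = 0.018841, so τ_n = 0.023953.
Rearranging for μ₀: μ₀ = (μ_n·τ_n − τ_data·x̄)/τ₀ = (409.7280·0.023953 − 0.018841·370.2) / 0.005112 = 2.839277/0.005112 ≈ 555.4.

μ₀ = 555.4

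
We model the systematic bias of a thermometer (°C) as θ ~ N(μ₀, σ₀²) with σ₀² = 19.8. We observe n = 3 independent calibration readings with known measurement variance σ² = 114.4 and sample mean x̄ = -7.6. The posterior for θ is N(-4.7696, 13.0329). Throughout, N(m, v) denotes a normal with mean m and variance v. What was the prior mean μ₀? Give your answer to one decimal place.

With known observation variance, the Normal–Normal posterior has precision τ_n = τ₀ + n/σ² and mean μ_n = (τ₀μ₀ + (n/σ²)x̄)/τ_n.
Here τ₀ = 1/19.8 = 0.050505 and τ_data = 3/114.4 = 0.026224, so τ_n = 0.076729.
Rearranging for μ₀: μ₀ = (μ_n·τ_n − τ_data·x̄)/τ₀ = (-4.7696·0.076729 − 0.026224·-7.6) / 0.050505 = -0.166664/0.050505 ≈ -3.3.

μ₀ = -3.3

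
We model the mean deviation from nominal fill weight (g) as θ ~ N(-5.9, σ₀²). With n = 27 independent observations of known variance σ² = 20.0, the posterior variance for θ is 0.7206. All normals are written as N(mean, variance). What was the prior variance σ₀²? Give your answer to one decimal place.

For the Normal–Normal model with known σ², precisions add: τ_n = τ₀ + n/σ².
So 1/σ₀² = 1/0.7206 − 27/20.0 = 1.387732 − 1.350000 = 0.037732.
Hence σ₀² = 1/0.037732 ≈ 26.5.

σ₀² = 26.5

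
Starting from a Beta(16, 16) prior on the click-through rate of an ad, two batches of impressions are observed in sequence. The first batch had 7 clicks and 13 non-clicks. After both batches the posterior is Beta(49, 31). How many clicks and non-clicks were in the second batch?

26 clicks and 2 non-clicks

Because Beta–binomial updating is additive in the counts, the combined data contributed (α_post−α_prior, β_post−β_prior) successes and failures.
Total across both batches: 49−16=33 clicks, 31−16=15 non-clicks.
Subtract the first batch: 33−7=26 clicks and 15−13=2 non-clicks.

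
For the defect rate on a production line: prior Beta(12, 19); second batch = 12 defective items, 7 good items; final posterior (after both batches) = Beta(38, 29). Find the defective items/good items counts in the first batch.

Because Beta–binomial updating is additive in the counts, the combined data contributed (α_post−α_prior, β_post−β_prior) successes and failures.
Total across both batches: 38−12=26 defective items, 29−19=10 good items.
Subtract the second batch: 26−12=14 defective items and 10−7=3 good items.

14 defective items and 3 good items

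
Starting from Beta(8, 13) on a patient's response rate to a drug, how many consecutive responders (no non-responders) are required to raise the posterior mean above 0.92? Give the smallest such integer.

After k responders and 0 non-responders the posterior is Beta(8+k, 13), with mean (8+k)/(8+13+k).
Set (8+k)/(21+k) > 0.92 and solve: k > (0.92·21 − 8)/(1 − 0.92) = 141.500.
The smallest integer exceeding 141.500 is 142, and checking k=142: (150)/(163) = 0.9202 > 0.92.

k = 142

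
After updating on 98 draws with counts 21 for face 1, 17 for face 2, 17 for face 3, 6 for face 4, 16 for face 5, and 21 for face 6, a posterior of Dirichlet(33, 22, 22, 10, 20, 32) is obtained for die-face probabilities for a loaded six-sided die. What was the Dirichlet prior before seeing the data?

For a Dirichlet(α) prior with multinomial counts c, the posterior is Dirichlet(α + c) componentwise.
Subtract each count from the matching posterior parameter: 33−21=12, 22−17=5, 22−17=5, 10−6=4, 20−16=4, 32−21=11.

Dirichlet(12, 5, 5, 4, 4, 11)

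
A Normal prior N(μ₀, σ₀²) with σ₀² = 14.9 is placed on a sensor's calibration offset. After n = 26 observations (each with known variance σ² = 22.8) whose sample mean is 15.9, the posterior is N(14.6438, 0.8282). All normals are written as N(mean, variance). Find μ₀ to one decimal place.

With known observation variance, the Normal–Normal posterior has precision τ_n = τ₀ + n/σ² and mean μ_n = (τ₀μ₀ + (n/σ²)x̄)/τ_n.
Here τ₀ = 1/14.9 = 0.067114 and τ_data = 26/22.8 = 1.140351, so τ_n = 1.207465.
Rearranging for μ₀: μ₀ = (μ_n·τ_n − τ_data·x̄)/τ₀ = (14.6438·1.207465 − 1.140351·15.9) / 0.067114 = -0.449705/0.067114 ≈ -6.7.

μ₀ = -6.7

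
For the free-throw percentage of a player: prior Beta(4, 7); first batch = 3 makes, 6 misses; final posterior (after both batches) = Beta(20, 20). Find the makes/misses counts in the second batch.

Because Beta–binomial updating is additive in the counts, the combined data contributed (α_post−α_prior, β_post−β_prior) successes and failures.
Total across both batches: 20−4=16 makes, 20−7=13 misses.
Subtract the first batch: 16−3=13 makes and 13−6=7 misses.

13 makes and 7 misses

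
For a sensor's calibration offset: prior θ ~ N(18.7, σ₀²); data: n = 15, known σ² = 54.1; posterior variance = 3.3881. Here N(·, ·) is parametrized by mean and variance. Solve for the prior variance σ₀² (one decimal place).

σ₀² = 55.9

Posterior precision equals prior precision plus data precision: 1/σ_n² = 1/σ₀² + n/σ².
So 1/σ₀² = 1/3.3881 − 15/54.1 = 0.295151 − 0.277264 = 0.017887.
Hence σ₀² = 1/0.017887 ≈ 55.9.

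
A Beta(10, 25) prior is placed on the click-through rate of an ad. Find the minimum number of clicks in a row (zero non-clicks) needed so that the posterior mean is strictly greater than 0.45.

After k clicks and 0 non-clicks the posterior is Beta(10+k, 25), with mean (10+k)/(10+25+k).
Set (10+k)/(35+k) > 0.45 and solve: k > (0.45·35 − 10)/(1 − 0.45) = 10.455.
The smallest integer exceeding 10.455 is 11.

k = 11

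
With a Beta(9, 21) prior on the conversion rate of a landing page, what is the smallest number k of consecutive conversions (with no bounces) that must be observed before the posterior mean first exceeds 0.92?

k = 233

After k conversions and 0 bounces the posterior is Beta(9+k, 21), with mean (9+k)/(9+21+k).
Set (9+k)/(30+k) > 0.92 and solve: k > (0.92·30 − 9)/(1 − 0.92) = 232.500.
The smallest integer exceeding 232.500 is 233, and checking k=233: (242)/(263) = 0.9202 > 0.92.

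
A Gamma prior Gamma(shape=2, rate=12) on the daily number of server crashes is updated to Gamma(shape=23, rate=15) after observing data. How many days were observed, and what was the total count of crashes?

n = 3 days with total 21 crashes

A Gamma(α, β) prior (rate parametrization) on a Poisson rate with n observations summing to S gives posterior Gamma(α+S, β+n).
Matching: Σxᵢ = 23 − 2 = 21 and n = 15 − 12 = 3.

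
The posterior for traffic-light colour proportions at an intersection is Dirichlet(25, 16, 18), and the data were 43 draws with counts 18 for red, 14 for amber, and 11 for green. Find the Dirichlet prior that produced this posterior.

Dirichlet(7, 2, 7)

For a Dirichlet(α) prior with multinomial counts c, the posterior is Dirichlet(α + c) componentwise.
Subtract each count from the matching posterior parameter: 25−18=7, 16−14=2, 18−11=7.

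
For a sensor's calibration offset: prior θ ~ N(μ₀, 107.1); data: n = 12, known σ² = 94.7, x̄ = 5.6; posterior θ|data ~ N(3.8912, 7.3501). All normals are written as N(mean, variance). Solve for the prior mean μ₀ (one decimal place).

With known observation variance, the Normal–Normal posterior has precision τ_n = τ₀ + n/σ² and mean μ_n = (τ₀μ₀ + (n/σ²)x̄)/τ_n.
Here τ₀ = 1/107.1 = 0.009337 and τ_data = 12/94.7 = 0.126716, so τ_n = 0.136053.
Rearranging for μ₀: μ₀ = (μ_n·τ_n − τ_data·x̄)/τ₀ = (3.8912·0.136053 − 0.126716·5.6) / 0.009337 = -0.180200/0.009337 ≈ -19.3.

μ₀ = -19.3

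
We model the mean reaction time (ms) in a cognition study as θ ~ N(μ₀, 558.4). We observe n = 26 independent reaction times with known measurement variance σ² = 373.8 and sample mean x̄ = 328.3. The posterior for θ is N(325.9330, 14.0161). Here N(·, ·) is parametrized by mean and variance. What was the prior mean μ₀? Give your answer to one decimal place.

With known observation variance, the Normal–Normal posterior has precision τ_n = τ₀ + n/σ² and mean μ_n = (τ₀μ₀ + (n/σ²)x̄)/τ_n.
Here τ₀ = 1/558.4 = 0.001791 and τ_data = 26/373.8 = 0.069556, so τ_n = 0.071347.
Rearranging for μ₀: μ₀ = (μ_n·τ_n − τ_data·x̄)/τ₀ = (325.9330·0.071347 − 0.069556·328.3) / 0.001791 = 0.419107/0.001791 ≈ 234.0.

μ₀ = 234.0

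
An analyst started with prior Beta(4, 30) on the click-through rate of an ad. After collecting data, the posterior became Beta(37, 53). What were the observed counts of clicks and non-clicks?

33 clicks and 23 non-clicks

Beta is conjugate to the binomial likelihood: posterior = Beta(a+s, b+f).
So s = 37 − 4 = 33 and f = 53 − 30 = 23.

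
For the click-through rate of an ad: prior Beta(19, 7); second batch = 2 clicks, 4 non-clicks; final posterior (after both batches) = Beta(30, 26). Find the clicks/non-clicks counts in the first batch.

9 clicks and 15 non-clicks

Because Beta–binomial updating is additive in the counts, the combined data contributed (α_post−α_prior, β_post−β_prior) successes and failures.
Total across both batches: 30−19=11 clicks, 26−7=19 non-clicks.
Subtract the second batch: 11−2=9 clicks and 19−4=15 non-clicks.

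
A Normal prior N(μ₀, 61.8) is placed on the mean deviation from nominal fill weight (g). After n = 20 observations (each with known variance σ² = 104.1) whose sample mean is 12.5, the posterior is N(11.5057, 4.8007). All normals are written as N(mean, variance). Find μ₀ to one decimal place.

μ₀ = -0.3

The posterior mean is a precision-weighted average: μ_n = (τ₀μ₀ + τ_data·x̄)/(τ₀+τ_data), with τ₀=1/σ₀² and τ_data=n/σ².
Here τ₀ = 1/61.8 = 0.016181 and τ_data = 20/104.1 = 0.192123, so τ_n = 0.208304.
Rearranging for μ₀: μ₀ = (μ_n·τ_n − τ_data·x̄)/τ₀ = (11.5057·0.208304 − 0.192123·12.5) / 0.016181 = -0.004854/0.016181 ≈ -0.3.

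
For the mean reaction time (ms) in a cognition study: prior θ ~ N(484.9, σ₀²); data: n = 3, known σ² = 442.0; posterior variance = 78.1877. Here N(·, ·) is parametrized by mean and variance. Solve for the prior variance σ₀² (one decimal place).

σ₀² = 166.6

Posterior precision equals prior precision plus data precision: 1/σ_n² = 1/σ₀² + n/σ².
So 1/σ₀² = 1/78.1877 − 3/442.0 = 0.012790 − 0.006787 = 0.006003.
Hence σ₀² = 1/0.006003 ≈ 166.6.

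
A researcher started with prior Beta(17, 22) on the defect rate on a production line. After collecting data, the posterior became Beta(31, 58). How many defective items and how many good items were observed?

A Beta(α, β) prior with s successes and f failures in binomial data gives a Beta(α+s, β+f) posterior.
Match parameters: s=31−17=14, f=58−22=36.

14 defective items and 36 good items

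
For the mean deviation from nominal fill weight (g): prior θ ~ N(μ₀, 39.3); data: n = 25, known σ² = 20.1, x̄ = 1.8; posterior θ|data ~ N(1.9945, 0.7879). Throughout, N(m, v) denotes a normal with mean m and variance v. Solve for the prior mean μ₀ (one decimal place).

The posterior mean is a precision-weighted average: μ_n = (τ₀μ₀ + τ_data·x̄)/(τ₀+τ_data), with τ₀=1/σ₀² and τ_data=n/σ².
Here τ₀ = 1/39.3 = 0.025445 and τ_data = 25/20.1 = 1.243781, so τ_n = 1.269226.
Rearranging for μ₀: μ₀ = (μ_n·τ_n − τ_data·x̄)/τ₀ = (1.9945·1.269226 − 1.243781·1.8) / 0.025445 = 0.292665/0.025445 ≈ 11.5.

μ₀ = 11.5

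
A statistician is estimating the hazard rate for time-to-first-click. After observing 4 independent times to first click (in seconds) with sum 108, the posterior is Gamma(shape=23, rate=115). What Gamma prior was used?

Gamma(shape=19, rate=7)

Gamma–exponential conjugacy: posterior shape = α + n, posterior rate = β + Σtᵢ.
So α = 23 − 4 = 19 and β = 115 − 108 = 7.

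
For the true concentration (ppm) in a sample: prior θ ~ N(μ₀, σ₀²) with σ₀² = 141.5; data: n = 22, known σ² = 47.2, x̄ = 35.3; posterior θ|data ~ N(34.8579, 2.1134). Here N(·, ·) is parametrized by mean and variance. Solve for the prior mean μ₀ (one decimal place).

With known observation variance, the Normal–Normal posterior has precision τ_n = τ₀ + n/σ² and mean μ_n = (τ₀μ₀ + (n/σ²)x̄)/τ_n.
Here τ₀ = 1/141.5 = 0.007067 and τ_data = 22/47.2 = 0.466102, so τ_n = 0.473169.
Rearranging for μ₀: μ₀ = (μ_n·τ_n − τ_data·x̄)/τ₀ = (34.8579·0.473169 − 0.466102·35.3) / 0.007067 = 0.040277/0.007067 ≈ 5.7.

μ₀ = 5.7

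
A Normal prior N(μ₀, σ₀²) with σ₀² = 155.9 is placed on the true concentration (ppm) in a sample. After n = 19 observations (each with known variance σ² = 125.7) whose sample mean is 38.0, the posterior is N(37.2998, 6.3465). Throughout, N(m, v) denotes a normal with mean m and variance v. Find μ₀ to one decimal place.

μ₀ = 20.8

The posterior mean is a precision-weighted average: μ_n = (τ₀μ₀ + τ_data·x̄)/(τ₀+τ_data), with τ₀=1/σ₀² and τ_data=n/σ².
Here τ₀ = 1/155.9 = 0.006414 and τ_data = 19/125.7 = 0.151154, so τ_n = 0.157568.
Rearranging for μ₀: μ₀ = (μ_n·τ_n − τ_data·x̄)/τ₀ = (37.2998·0.157568 − 0.151154·38.0) / 0.006414 = 0.133403/0.006414 ≈ 20.8.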